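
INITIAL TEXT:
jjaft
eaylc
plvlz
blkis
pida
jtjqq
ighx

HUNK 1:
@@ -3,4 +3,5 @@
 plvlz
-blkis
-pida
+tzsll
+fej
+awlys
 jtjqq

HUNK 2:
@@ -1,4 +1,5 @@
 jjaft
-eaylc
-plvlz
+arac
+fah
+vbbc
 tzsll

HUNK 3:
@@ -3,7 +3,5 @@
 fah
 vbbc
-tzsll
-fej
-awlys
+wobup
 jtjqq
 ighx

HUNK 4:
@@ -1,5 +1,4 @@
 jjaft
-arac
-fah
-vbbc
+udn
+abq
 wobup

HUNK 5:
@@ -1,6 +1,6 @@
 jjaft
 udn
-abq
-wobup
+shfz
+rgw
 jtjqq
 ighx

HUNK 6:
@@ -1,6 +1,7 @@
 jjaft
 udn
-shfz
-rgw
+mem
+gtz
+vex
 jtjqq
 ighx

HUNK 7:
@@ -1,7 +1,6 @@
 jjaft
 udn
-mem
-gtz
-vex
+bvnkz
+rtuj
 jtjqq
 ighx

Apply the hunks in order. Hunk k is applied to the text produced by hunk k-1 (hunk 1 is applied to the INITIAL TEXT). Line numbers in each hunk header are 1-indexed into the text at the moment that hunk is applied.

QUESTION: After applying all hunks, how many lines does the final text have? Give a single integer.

Answer: 6

Derivation:
Hunk 1: at line 3 remove [blkis,pida] add [tzsll,fej,awlys] -> 8 lines: jjaft eaylc plvlz tzsll fej awlys jtjqq ighx
Hunk 2: at line 1 remove [eaylc,plvlz] add [arac,fah,vbbc] -> 9 lines: jjaft arac fah vbbc tzsll fej awlys jtjqq ighx
Hunk 3: at line 3 remove [tzsll,fej,awlys] add [wobup] -> 7 lines: jjaft arac fah vbbc wobup jtjqq ighx
Hunk 4: at line 1 remove [arac,fah,vbbc] add [udn,abq] -> 6 lines: jjaft udn abq wobup jtjqq ighx
Hunk 5: at line 1 remove [abq,wobup] add [shfz,rgw] -> 6 lines: jjaft udn shfz rgw jtjqq ighx
Hunk 6: at line 1 remove [shfz,rgw] add [mem,gtz,vex] -> 7 lines: jjaft udn mem gtz vex jtjqq ighx
Hunk 7: at line 1 remove [mem,gtz,vex] add [bvnkz,rtuj] -> 6 lines: jjaft udn bvnkz rtuj jtjqq ighx
Final line count: 6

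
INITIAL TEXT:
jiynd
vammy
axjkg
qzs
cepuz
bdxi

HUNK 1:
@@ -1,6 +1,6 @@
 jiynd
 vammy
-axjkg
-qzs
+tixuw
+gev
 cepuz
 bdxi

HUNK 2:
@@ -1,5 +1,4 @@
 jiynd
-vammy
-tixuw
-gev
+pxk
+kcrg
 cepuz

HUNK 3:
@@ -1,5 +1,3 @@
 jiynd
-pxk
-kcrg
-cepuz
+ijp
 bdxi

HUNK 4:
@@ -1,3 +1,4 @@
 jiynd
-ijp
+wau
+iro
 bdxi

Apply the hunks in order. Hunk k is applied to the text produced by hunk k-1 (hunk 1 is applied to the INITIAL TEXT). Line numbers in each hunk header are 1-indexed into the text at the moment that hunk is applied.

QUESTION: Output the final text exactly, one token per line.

Answer: jiynd
wau
iro
bdxi

Derivation:
Hunk 1: at line 1 remove [axjkg,qzs] add [tixuw,gev] -> 6 lines: jiynd vammy tixuw gev cepuz bdxi
Hunk 2: at line 1 remove [vammy,tixuw,gev] add [pxk,kcrg] -> 5 lines: jiynd pxk kcrg cepuz bdxi
Hunk 3: at line 1 remove [pxk,kcrg,cepuz] add [ijp] -> 3 lines: jiynd ijp bdxi
Hunk 4: at line 1 remove [ijp] add [wau,iro] -> 4 lines: jiynd wau iro bdxi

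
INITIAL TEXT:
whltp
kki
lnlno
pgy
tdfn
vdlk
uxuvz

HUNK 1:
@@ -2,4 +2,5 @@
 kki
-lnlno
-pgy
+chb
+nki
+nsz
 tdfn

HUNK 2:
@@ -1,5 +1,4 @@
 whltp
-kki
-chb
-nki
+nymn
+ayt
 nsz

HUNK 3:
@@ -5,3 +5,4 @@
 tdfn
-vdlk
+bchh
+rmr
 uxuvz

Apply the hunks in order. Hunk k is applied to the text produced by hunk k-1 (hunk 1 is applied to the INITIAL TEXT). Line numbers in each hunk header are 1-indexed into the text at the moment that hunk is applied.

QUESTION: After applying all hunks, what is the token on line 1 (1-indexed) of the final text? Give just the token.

Answer: whltp

Derivation:
Hunk 1: at line 2 remove [lnlno,pgy] add [chb,nki,nsz] -> 8 lines: whltp kki chb nki nsz tdfn vdlk uxuvz
Hunk 2: at line 1 remove [kki,chb,nki] add [nymn,ayt] -> 7 lines: whltp nymn ayt nsz tdfn vdlk uxuvz
Hunk 3: at line 5 remove [vdlk] add [bchh,rmr] -> 8 lines: whltp nymn ayt nsz tdfn bchh rmr uxuvz
Final line 1: whltp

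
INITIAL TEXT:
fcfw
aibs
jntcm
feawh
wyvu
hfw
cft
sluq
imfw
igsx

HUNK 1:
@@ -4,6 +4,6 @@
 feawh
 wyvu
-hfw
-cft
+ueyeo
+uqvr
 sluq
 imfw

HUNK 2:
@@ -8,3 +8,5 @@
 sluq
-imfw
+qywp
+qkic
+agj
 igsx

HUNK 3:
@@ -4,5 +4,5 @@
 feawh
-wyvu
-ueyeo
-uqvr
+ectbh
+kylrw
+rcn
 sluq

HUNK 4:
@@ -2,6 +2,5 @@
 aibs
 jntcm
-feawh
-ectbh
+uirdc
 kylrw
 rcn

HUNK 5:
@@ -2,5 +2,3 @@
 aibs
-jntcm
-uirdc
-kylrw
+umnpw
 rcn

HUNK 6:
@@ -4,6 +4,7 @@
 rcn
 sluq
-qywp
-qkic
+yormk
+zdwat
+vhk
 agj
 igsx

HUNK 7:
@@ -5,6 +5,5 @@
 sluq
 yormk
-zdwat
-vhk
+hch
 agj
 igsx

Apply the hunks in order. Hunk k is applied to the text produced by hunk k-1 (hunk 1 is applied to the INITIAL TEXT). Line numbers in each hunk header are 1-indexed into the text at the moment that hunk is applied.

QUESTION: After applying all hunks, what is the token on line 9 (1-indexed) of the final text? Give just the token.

Answer: igsx

Derivation:
Hunk 1: at line 4 remove [hfw,cft] add [ueyeo,uqvr] -> 10 lines: fcfw aibs jntcm feawh wyvu ueyeo uqvr sluq imfw igsx
Hunk 2: at line 8 remove [imfw] add [qywp,qkic,agj] -> 12 lines: fcfw aibs jntcm feawh wyvu ueyeo uqvr sluq qywp qkic agj igsx
Hunk 3: at line 4 remove [wyvu,ueyeo,uqvr] add [ectbh,kylrw,rcn] -> 12 lines: fcfw aibs jntcm feawh ectbh kylrw rcn sluq qywp qkic agj igsx
Hunk 4: at line 2 remove [feawh,ectbh] add [uirdc] -> 11 lines: fcfw aibs jntcm uirdc kylrw rcn sluq qywp qkic agj igsx
Hunk 5: at line 2 remove [jntcm,uirdc,kylrw] add [umnpw] -> 9 lines: fcfw aibs umnpw rcn sluq qywp qkic agj igsx
Hunk 6: at line 4 remove [qywp,qkic] add [yormk,zdwat,vhk] -> 10 lines: fcfw aibs umnpw rcn sluq yormk zdwat vhk agj igsx
Hunk 7: at line 5 remove [zdwat,vhk] add [hch] -> 9 lines: fcfw aibs umnpw rcn sluq yormk hch agj igsx
Final line 9: igsx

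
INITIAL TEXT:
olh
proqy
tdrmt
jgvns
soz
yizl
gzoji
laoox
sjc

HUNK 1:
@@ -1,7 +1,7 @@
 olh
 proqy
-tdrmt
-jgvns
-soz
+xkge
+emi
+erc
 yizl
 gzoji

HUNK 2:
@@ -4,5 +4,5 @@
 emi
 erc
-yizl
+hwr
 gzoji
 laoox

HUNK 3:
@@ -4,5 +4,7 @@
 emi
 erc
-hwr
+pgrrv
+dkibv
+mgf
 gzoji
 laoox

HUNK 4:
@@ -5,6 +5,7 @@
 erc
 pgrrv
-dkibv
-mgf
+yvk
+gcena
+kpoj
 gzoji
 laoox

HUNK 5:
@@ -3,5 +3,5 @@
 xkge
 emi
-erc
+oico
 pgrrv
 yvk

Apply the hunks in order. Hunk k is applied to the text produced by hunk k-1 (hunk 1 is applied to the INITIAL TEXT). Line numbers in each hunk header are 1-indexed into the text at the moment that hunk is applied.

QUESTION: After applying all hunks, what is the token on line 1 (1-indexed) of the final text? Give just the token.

Answer: olh

Derivation:
Hunk 1: at line 1 remove [tdrmt,jgvns,soz] add [xkge,emi,erc] -> 9 lines: olh proqy xkge emi erc yizl gzoji laoox sjc
Hunk 2: at line 4 remove [yizl] add [hwr] -> 9 lines: olh proqy xkge emi erc hwr gzoji laoox sjc
Hunk 3: at line 4 remove [hwr] add [pgrrv,dkibv,mgf] -> 11 lines: olh proqy xkge emi erc pgrrv dkibv mgf gzoji laoox sjc
Hunk 4: at line 5 remove [dkibv,mgf] add [yvk,gcena,kpoj] -> 12 lines: olh proqy xkge emi erc pgrrv yvk gcena kpoj gzoji laoox sjc
Hunk 5: at line 3 remove [erc] add [oico] -> 12 lines: olh proqy xkge emi oico pgrrv yvk gcena kpoj gzoji laoox sjc
Final line 1: olh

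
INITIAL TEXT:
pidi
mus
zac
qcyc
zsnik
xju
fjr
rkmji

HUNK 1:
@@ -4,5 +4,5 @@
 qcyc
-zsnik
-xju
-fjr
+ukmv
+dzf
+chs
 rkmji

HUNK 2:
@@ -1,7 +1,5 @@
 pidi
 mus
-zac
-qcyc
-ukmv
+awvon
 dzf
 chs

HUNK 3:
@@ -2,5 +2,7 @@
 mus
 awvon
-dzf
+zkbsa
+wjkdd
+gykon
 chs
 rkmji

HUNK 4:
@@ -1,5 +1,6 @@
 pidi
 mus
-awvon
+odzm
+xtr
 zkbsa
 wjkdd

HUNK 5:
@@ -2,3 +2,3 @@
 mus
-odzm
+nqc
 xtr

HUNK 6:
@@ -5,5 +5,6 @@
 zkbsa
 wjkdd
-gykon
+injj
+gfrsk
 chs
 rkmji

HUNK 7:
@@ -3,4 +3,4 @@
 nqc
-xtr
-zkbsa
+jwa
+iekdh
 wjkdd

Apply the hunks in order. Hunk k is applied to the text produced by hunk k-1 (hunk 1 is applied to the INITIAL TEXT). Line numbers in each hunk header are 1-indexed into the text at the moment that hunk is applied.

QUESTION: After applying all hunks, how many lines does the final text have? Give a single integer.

Answer: 10

Derivation:
Hunk 1: at line 4 remove [zsnik,xju,fjr] add [ukmv,dzf,chs] -> 8 lines: pidi mus zac qcyc ukmv dzf chs rkmji
Hunk 2: at line 1 remove [zac,qcyc,ukmv] add [awvon] -> 6 lines: pidi mus awvon dzf chs rkmji
Hunk 3: at line 2 remove [dzf] add [zkbsa,wjkdd,gykon] -> 8 lines: pidi mus awvon zkbsa wjkdd gykon chs rkmji
Hunk 4: at line 1 remove [awvon] add [odzm,xtr] -> 9 lines: pidi mus odzm xtr zkbsa wjkdd gykon chs rkmji
Hunk 5: at line 2 remove [odzm] add [nqc] -> 9 lines: pidi mus nqc xtr zkbsa wjkdd gykon chs rkmji
Hunk 6: at line 5 remove [gykon] add [injj,gfrsk] -> 10 lines: pidi mus nqc xtr zkbsa wjkdd injj gfrsk chs rkmji
Hunk 7: at line 3 remove [xtr,zkbsa] add [jwa,iekdh] -> 10 lines: pidi mus nqc jwa iekdh wjkdd injj gfrsk chs rkmji
Final line count: 10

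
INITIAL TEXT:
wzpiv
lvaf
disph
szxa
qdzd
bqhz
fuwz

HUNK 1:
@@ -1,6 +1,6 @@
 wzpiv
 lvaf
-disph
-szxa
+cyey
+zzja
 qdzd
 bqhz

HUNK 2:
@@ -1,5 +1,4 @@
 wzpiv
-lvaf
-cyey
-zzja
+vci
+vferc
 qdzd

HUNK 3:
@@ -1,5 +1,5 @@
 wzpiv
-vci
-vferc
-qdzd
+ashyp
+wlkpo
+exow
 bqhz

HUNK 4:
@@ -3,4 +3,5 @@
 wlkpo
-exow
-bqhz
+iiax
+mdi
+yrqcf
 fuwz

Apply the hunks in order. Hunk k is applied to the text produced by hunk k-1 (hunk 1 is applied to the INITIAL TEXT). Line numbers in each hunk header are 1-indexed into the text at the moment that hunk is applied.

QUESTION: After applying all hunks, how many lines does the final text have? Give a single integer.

Answer: 7

Derivation:
Hunk 1: at line 1 remove [disph,szxa] add [cyey,zzja] -> 7 lines: wzpiv lvaf cyey zzja qdzd bqhz fuwz
Hunk 2: at line 1 remove [lvaf,cyey,zzja] add [vci,vferc] -> 6 lines: wzpiv vci vferc qdzd bqhz fuwz
Hunk 3: at line 1 remove [vci,vferc,qdzd] add [ashyp,wlkpo,exow] -> 6 lines: wzpiv ashyp wlkpo exow bqhz fuwz
Hunk 4: at line 3 remove [exow,bqhz] add [iiax,mdi,yrqcf] -> 7 lines: wzpiv ashyp wlkpo iiax mdi yrqcf fuwz
Final line count: 7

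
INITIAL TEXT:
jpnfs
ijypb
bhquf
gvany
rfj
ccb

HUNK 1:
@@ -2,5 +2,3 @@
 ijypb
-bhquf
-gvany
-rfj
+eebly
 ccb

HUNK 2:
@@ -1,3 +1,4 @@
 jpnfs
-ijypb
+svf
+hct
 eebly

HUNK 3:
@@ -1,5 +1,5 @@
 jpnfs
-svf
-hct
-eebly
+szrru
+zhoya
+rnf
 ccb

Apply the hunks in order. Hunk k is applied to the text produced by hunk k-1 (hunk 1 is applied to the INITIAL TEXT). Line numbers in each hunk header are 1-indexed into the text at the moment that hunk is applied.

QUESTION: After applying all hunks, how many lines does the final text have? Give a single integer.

Hunk 1: at line 2 remove [bhquf,gvany,rfj] add [eebly] -> 4 lines: jpnfs ijypb eebly ccb
Hunk 2: at line 1 remove [ijypb] add [svf,hct] -> 5 lines: jpnfs svf hct eebly ccb
Hunk 3: at line 1 remove [svf,hct,eebly] add [szrru,zhoya,rnf] -> 5 lines: jpnfs szrru zhoya rnf ccb
Final line count: 5

Answer: 5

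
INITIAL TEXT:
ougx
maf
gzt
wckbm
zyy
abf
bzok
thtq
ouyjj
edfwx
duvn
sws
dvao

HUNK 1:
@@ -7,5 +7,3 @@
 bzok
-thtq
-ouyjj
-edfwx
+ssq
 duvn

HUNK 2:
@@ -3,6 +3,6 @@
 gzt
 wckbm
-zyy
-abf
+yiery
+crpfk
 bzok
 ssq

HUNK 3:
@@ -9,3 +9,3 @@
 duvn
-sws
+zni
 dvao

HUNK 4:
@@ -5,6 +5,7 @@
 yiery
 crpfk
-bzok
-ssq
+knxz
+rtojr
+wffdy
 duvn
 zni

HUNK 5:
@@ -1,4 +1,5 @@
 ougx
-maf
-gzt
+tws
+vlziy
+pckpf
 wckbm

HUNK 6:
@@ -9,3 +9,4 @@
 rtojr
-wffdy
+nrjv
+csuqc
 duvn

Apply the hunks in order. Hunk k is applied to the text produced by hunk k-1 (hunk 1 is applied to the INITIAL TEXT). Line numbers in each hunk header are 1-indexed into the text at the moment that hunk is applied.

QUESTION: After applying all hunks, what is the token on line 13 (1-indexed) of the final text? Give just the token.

Hunk 1: at line 7 remove [thtq,ouyjj,edfwx] add [ssq] -> 11 lines: ougx maf gzt wckbm zyy abf bzok ssq duvn sws dvao
Hunk 2: at line 3 remove [zyy,abf] add [yiery,crpfk] -> 11 lines: ougx maf gzt wckbm yiery crpfk bzok ssq duvn sws dvao
Hunk 3: at line 9 remove [sws] add [zni] -> 11 lines: ougx maf gzt wckbm yiery crpfk bzok ssq duvn zni dvao
Hunk 4: at line 5 remove [bzok,ssq] add [knxz,rtojr,wffdy] -> 12 lines: ougx maf gzt wckbm yiery crpfk knxz rtojr wffdy duvn zni dvao
Hunk 5: at line 1 remove [maf,gzt] add [tws,vlziy,pckpf] -> 13 lines: ougx tws vlziy pckpf wckbm yiery crpfk knxz rtojr wffdy duvn zni dvao
Hunk 6: at line 9 remove [wffdy] add [nrjv,csuqc] -> 14 lines: ougx tws vlziy pckpf wckbm yiery crpfk knxz rtojr nrjv csuqc duvn zni dvao
Final line 13: zni

Answer: zni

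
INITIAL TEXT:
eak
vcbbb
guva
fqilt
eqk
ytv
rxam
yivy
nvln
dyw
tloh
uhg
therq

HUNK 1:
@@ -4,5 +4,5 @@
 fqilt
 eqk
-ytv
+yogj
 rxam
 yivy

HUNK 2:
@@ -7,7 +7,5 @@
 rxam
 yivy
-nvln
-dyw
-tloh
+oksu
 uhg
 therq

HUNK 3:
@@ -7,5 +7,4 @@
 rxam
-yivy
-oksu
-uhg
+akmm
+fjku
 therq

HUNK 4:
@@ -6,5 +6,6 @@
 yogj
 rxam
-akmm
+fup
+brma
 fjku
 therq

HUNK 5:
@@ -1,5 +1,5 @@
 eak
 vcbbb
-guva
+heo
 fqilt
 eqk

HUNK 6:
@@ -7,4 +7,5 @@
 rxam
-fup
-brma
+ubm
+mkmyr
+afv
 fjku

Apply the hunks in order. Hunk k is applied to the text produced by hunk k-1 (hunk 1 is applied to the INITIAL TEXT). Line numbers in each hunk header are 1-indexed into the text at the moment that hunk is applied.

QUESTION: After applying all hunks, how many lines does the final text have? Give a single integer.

Hunk 1: at line 4 remove [ytv] add [yogj] -> 13 lines: eak vcbbb guva fqilt eqk yogj rxam yivy nvln dyw tloh uhg therq
Hunk 2: at line 7 remove [nvln,dyw,tloh] add [oksu] -> 11 lines: eak vcbbb guva fqilt eqk yogj rxam yivy oksu uhg therq
Hunk 3: at line 7 remove [yivy,oksu,uhg] add [akmm,fjku] -> 10 lines: eak vcbbb guva fqilt eqk yogj rxam akmm fjku therq
Hunk 4: at line 6 remove [akmm] add [fup,brma] -> 11 lines: eak vcbbb guva fqilt eqk yogj rxam fup brma fjku therq
Hunk 5: at line 1 remove [guva] add [heo] -> 11 lines: eak vcbbb heo fqilt eqk yogj rxam fup brma fjku therq
Hunk 6: at line 7 remove [fup,brma] add [ubm,mkmyr,afv] -> 12 lines: eak vcbbb heo fqilt eqk yogj rxam ubm mkmyr afv fjku therq
Final line count: 12

Answer: 12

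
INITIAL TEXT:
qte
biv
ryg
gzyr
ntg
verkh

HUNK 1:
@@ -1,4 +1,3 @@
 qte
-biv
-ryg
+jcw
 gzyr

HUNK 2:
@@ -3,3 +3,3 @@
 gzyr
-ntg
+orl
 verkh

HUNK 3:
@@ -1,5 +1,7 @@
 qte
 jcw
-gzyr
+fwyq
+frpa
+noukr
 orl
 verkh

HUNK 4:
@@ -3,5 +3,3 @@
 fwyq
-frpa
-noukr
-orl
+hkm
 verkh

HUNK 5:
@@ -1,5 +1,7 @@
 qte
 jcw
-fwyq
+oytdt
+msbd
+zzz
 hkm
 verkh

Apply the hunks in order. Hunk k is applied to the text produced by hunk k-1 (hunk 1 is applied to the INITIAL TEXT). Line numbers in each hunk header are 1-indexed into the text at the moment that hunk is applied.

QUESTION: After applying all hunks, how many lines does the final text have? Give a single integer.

Answer: 7

Derivation:
Hunk 1: at line 1 remove [biv,ryg] add [jcw] -> 5 lines: qte jcw gzyr ntg verkh
Hunk 2: at line 3 remove [ntg] add [orl] -> 5 lines: qte jcw gzyr orl verkh
Hunk 3: at line 1 remove [gzyr] add [fwyq,frpa,noukr] -> 7 lines: qte jcw fwyq frpa noukr orl verkh
Hunk 4: at line 3 remove [frpa,noukr,orl] add [hkm] -> 5 lines: qte jcw fwyq hkm verkh
Hunk 5: at line 1 remove [fwyq] add [oytdt,msbd,zzz] -> 7 lines: qte jcw oytdt msbd zzz hkm verkh
Final line count: 7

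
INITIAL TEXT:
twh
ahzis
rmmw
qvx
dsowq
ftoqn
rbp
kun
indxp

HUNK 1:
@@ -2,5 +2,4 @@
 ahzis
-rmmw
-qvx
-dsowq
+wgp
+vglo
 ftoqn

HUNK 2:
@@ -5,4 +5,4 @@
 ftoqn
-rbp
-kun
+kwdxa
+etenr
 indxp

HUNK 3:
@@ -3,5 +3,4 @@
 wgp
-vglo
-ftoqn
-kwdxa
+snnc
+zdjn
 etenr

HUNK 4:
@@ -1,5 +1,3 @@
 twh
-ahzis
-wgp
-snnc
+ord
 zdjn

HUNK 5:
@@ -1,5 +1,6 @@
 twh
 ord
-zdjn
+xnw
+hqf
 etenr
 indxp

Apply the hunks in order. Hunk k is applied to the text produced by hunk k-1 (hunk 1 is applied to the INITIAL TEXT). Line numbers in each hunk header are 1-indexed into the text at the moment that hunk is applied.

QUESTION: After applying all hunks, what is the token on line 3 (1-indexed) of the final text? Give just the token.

Hunk 1: at line 2 remove [rmmw,qvx,dsowq] add [wgp,vglo] -> 8 lines: twh ahzis wgp vglo ftoqn rbp kun indxp
Hunk 2: at line 5 remove [rbp,kun] add [kwdxa,etenr] -> 8 lines: twh ahzis wgp vglo ftoqn kwdxa etenr indxp
Hunk 3: at line 3 remove [vglo,ftoqn,kwdxa] add [snnc,zdjn] -> 7 lines: twh ahzis wgp snnc zdjn etenr indxp
Hunk 4: at line 1 remove [ahzis,wgp,snnc] add [ord] -> 5 lines: twh ord zdjn etenr indxp
Hunk 5: at line 1 remove [zdjn] add [xnw,hqf] -> 6 lines: twh ord xnw hqf etenr indxp
Final line 3: xnw

Answer: xnw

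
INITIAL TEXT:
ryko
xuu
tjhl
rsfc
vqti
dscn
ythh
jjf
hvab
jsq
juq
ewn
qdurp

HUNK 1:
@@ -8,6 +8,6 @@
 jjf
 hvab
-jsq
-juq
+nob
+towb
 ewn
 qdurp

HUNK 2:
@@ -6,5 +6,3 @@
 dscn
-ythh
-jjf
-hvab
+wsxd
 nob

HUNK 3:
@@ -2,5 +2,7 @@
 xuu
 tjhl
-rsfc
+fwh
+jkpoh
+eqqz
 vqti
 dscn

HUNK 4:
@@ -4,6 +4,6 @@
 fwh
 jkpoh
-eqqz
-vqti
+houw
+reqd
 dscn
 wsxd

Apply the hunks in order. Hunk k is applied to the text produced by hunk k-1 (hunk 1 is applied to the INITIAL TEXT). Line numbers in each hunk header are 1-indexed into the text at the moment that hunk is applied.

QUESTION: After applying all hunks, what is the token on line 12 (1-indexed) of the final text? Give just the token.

Hunk 1: at line 8 remove [jsq,juq] add [nob,towb] -> 13 lines: ryko xuu tjhl rsfc vqti dscn ythh jjf hvab nob towb ewn qdurp
Hunk 2: at line 6 remove [ythh,jjf,hvab] add [wsxd] -> 11 lines: ryko xuu tjhl rsfc vqti dscn wsxd nob towb ewn qdurp
Hunk 3: at line 2 remove [rsfc] add [fwh,jkpoh,eqqz] -> 13 lines: ryko xuu tjhl fwh jkpoh eqqz vqti dscn wsxd nob towb ewn qdurp
Hunk 4: at line 4 remove [eqqz,vqti] add [houw,reqd] -> 13 lines: ryko xuu tjhl fwh jkpoh houw reqd dscn wsxd nob towb ewn qdurp
Final line 12: ewn

Answer: ewn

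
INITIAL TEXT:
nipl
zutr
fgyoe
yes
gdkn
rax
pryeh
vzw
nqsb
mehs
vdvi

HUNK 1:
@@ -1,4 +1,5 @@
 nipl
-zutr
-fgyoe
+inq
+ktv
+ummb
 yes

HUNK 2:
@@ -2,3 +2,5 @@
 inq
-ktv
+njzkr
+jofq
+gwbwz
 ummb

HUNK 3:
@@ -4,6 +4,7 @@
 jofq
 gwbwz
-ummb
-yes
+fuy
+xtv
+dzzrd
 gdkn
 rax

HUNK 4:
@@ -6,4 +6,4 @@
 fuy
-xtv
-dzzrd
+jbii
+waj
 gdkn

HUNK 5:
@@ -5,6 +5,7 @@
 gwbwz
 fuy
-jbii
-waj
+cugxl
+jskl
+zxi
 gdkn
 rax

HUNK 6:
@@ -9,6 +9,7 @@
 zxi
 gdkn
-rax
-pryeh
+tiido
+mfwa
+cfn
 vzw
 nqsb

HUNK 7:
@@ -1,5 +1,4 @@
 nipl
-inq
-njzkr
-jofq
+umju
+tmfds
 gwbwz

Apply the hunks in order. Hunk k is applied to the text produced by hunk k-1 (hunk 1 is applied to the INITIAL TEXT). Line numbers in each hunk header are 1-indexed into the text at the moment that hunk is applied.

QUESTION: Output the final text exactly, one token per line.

Answer: nipl
umju
tmfds
gwbwz
fuy
cugxl
jskl
zxi
gdkn
tiido
mfwa
cfn
vzw
nqsb
mehs
vdvi

Derivation:
Hunk 1: at line 1 remove [zutr,fgyoe] add [inq,ktv,ummb] -> 12 lines: nipl inq ktv ummb yes gdkn rax pryeh vzw nqsb mehs vdvi
Hunk 2: at line 2 remove [ktv] add [njzkr,jofq,gwbwz] -> 14 lines: nipl inq njzkr jofq gwbwz ummb yes gdkn rax pryeh vzw nqsb mehs vdvi
Hunk 3: at line 4 remove [ummb,yes] add [fuy,xtv,dzzrd] -> 15 lines: nipl inq njzkr jofq gwbwz fuy xtv dzzrd gdkn rax pryeh vzw nqsb mehs vdvi
Hunk 4: at line 6 remove [xtv,dzzrd] add [jbii,waj] -> 15 lines: nipl inq njzkr jofq gwbwz fuy jbii waj gdkn rax pryeh vzw nqsb mehs vdvi
Hunk 5: at line 5 remove [jbii,waj] add [cugxl,jskl,zxi] -> 16 lines: nipl inq njzkr jofq gwbwz fuy cugxl jskl zxi gdkn rax pryeh vzw nqsb mehs vdvi
Hunk 6: at line 9 remove [rax,pryeh] add [tiido,mfwa,cfn] -> 17 lines: nipl inq njzkr jofq gwbwz fuy cugxl jskl zxi gdkn tiido mfwa cfn vzw nqsb mehs vdvi
Hunk 7: at line 1 remove [inq,njzkr,jofq] add [umju,tmfds] -> 16 lines: nipl umju tmfds gwbwz fuy cugxl jskl zxi gdkn tiido mfwa cfn vzw nqsb mehs vdvi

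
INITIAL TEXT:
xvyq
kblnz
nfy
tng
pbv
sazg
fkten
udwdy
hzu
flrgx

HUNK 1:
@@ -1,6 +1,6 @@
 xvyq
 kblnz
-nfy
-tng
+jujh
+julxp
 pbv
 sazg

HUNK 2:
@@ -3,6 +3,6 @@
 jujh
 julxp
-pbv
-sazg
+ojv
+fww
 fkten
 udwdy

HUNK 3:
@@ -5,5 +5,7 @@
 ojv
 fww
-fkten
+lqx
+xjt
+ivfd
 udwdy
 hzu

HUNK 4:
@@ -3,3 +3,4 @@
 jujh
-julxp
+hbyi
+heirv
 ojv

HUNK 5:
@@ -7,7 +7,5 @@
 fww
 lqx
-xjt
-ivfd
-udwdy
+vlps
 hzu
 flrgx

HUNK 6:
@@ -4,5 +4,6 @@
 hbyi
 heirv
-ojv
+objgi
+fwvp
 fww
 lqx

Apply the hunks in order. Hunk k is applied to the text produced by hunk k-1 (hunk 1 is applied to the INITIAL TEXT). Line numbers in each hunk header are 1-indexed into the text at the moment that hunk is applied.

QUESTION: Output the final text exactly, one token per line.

Answer: xvyq
kblnz
jujh
hbyi
heirv
objgi
fwvp
fww
lqx
vlps
hzu
flrgx

Derivation:
Hunk 1: at line 1 remove [nfy,tng] add [jujh,julxp] -> 10 lines: xvyq kblnz jujh julxp pbv sazg fkten udwdy hzu flrgx
Hunk 2: at line 3 remove [pbv,sazg] add [ojv,fww] -> 10 lines: xvyq kblnz jujh julxp ojv fww fkten udwdy hzu flrgx
Hunk 3: at line 5 remove [fkten] add [lqx,xjt,ivfd] -> 12 lines: xvyq kblnz jujh julxp ojv fww lqx xjt ivfd udwdy hzu flrgx
Hunk 4: at line 3 remove [julxp] add [hbyi,heirv] -> 13 lines: xvyq kblnz jujh hbyi heirv ojv fww lqx xjt ivfd udwdy hzu flrgx
Hunk 5: at line 7 remove [xjt,ivfd,udwdy] add [vlps] -> 11 lines: xvyq kblnz jujh hbyi heirv ojv fww lqx vlps hzu flrgx
Hunk 6: at line 4 remove [ojv] add [objgi,fwvp] -> 12 lines: xvyq kblnz jujh hbyi heirv objgi fwvp fww lqx vlps hzu flrgx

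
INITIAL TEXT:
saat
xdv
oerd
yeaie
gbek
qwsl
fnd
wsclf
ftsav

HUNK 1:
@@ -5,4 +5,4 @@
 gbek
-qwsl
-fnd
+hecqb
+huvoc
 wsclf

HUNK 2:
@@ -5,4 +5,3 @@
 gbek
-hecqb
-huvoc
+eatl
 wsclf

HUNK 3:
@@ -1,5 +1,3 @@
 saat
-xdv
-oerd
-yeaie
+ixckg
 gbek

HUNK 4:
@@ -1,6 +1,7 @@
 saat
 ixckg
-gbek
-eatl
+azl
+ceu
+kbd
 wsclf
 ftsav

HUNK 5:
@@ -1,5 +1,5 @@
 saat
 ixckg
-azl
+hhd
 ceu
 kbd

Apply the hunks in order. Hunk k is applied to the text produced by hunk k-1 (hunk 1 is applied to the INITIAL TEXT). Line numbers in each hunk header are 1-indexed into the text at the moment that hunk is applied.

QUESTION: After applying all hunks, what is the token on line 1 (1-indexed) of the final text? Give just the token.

Answer: saat

Derivation:
Hunk 1: at line 5 remove [qwsl,fnd] add [hecqb,huvoc] -> 9 lines: saat xdv oerd yeaie gbek hecqb huvoc wsclf ftsav
Hunk 2: at line 5 remove [hecqb,huvoc] add [eatl] -> 8 lines: saat xdv oerd yeaie gbek eatl wsclf ftsav
Hunk 3: at line 1 remove [xdv,oerd,yeaie] add [ixckg] -> 6 lines: saat ixckg gbek eatl wsclf ftsav
Hunk 4: at line 1 remove [gbek,eatl] add [azl,ceu,kbd] -> 7 lines: saat ixckg azl ceu kbd wsclf ftsav
Hunk 5: at line 1 remove [azl] add [hhd] -> 7 lines: saat ixckg hhd ceu kbd wsclf ftsav
Final line 1: saat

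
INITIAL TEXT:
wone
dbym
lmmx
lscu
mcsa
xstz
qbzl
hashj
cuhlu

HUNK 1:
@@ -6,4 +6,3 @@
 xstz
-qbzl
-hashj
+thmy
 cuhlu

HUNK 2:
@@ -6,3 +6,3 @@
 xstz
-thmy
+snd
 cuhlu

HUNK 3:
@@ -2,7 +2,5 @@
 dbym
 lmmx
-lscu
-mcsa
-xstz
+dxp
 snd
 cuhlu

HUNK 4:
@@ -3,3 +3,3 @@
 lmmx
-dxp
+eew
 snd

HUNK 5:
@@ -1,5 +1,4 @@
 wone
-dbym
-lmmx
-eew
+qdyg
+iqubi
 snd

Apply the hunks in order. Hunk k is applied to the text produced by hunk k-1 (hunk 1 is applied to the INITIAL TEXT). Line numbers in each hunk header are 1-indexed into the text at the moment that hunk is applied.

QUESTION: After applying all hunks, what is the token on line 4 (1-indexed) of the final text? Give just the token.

Hunk 1: at line 6 remove [qbzl,hashj] add [thmy] -> 8 lines: wone dbym lmmx lscu mcsa xstz thmy cuhlu
Hunk 2: at line 6 remove [thmy] add [snd] -> 8 lines: wone dbym lmmx lscu mcsa xstz snd cuhlu
Hunk 3: at line 2 remove [lscu,mcsa,xstz] add [dxp] -> 6 lines: wone dbym lmmx dxp snd cuhlu
Hunk 4: at line 3 remove [dxp] add [eew] -> 6 lines: wone dbym lmmx eew snd cuhlu
Hunk 5: at line 1 remove [dbym,lmmx,eew] add [qdyg,iqubi] -> 5 lines: wone qdyg iqubi snd cuhlu
Final line 4: snd

Answer: snd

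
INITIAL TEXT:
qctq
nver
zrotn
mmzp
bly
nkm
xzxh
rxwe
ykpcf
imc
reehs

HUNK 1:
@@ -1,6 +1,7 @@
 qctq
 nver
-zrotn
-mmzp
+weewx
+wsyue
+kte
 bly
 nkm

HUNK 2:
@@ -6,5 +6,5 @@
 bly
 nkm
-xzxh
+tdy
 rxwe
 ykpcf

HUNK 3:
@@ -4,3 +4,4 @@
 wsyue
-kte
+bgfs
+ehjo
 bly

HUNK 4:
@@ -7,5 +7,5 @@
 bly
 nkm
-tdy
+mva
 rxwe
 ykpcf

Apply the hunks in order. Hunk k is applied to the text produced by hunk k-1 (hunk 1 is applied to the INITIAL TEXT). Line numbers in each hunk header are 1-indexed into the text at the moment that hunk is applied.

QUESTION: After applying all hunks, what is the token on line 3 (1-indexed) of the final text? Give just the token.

Hunk 1: at line 1 remove [zrotn,mmzp] add [weewx,wsyue,kte] -> 12 lines: qctq nver weewx wsyue kte bly nkm xzxh rxwe ykpcf imc reehs
Hunk 2: at line 6 remove [xzxh] add [tdy] -> 12 lines: qctq nver weewx wsyue kte bly nkm tdy rxwe ykpcf imc reehs
Hunk 3: at line 4 remove [kte] add [bgfs,ehjo] -> 13 lines: qctq nver weewx wsyue bgfs ehjo bly nkm tdy rxwe ykpcf imc reehs
Hunk 4: at line 7 remove [tdy] add [mva] -> 13 lines: qctq nver weewx wsyue bgfs ehjo bly nkm mva rxwe ykpcf imc reehs
Final line 3: weewx

Answer: weewx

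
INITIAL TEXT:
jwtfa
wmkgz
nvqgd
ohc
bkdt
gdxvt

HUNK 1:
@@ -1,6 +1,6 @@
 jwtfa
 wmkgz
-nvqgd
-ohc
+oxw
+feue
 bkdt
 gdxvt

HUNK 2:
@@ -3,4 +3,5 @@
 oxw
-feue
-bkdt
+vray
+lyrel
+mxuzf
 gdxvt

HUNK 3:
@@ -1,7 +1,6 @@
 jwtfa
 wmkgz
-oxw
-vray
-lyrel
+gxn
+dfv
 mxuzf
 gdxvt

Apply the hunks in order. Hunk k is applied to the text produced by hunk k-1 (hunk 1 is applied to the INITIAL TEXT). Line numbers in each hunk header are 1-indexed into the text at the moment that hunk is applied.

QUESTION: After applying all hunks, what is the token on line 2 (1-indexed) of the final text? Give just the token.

Hunk 1: at line 1 remove [nvqgd,ohc] add [oxw,feue] -> 6 lines: jwtfa wmkgz oxw feue bkdt gdxvt
Hunk 2: at line 3 remove [feue,bkdt] add [vray,lyrel,mxuzf] -> 7 lines: jwtfa wmkgz oxw vray lyrel mxuzf gdxvt
Hunk 3: at line 1 remove [oxw,vray,lyrel] add [gxn,dfv] -> 6 lines: jwtfa wmkgz gxn dfv mxuzf gdxvt
Final line 2: wmkgz

Answer: wmkgz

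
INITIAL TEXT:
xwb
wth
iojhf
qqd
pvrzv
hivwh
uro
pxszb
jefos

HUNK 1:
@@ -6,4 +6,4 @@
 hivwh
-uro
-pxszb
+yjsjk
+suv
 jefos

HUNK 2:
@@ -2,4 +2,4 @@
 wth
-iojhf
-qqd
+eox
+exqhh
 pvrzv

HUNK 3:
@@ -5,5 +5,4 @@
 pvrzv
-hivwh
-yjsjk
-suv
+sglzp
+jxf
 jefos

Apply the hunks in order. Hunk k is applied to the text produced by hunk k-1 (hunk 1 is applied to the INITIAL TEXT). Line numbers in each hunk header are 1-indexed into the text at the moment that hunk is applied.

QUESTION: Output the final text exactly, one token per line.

Hunk 1: at line 6 remove [uro,pxszb] add [yjsjk,suv] -> 9 lines: xwb wth iojhf qqd pvrzv hivwh yjsjk suv jefos
Hunk 2: at line 2 remove [iojhf,qqd] add [eox,exqhh] -> 9 lines: xwb wth eox exqhh pvrzv hivwh yjsjk suv jefos
Hunk 3: at line 5 remove [hivwh,yjsjk,suv] add [sglzp,jxf] -> 8 lines: xwb wth eox exqhh pvrzv sglzp jxf jefos

Answer: xwb
wth
eox
exqhh
pvrzv
sglzp
jxf
jefos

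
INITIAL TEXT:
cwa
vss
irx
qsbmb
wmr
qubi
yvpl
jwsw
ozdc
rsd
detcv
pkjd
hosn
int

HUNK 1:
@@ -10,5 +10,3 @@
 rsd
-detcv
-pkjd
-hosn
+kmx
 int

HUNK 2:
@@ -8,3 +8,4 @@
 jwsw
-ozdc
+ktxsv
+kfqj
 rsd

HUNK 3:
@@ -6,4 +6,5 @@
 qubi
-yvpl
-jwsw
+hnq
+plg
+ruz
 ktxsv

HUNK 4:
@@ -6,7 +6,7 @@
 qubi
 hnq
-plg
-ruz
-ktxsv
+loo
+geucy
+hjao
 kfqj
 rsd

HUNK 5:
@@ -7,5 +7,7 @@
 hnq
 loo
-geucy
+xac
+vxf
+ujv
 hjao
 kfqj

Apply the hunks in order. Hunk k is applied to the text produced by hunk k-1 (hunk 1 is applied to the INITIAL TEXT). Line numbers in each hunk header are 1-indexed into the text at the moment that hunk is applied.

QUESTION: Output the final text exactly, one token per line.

Answer: cwa
vss
irx
qsbmb
wmr
qubi
hnq
loo
xac
vxf
ujv
hjao
kfqj
rsd
kmx
int

Derivation:
Hunk 1: at line 10 remove [detcv,pkjd,hosn] add [kmx] -> 12 lines: cwa vss irx qsbmb wmr qubi yvpl jwsw ozdc rsd kmx int
Hunk 2: at line 8 remove [ozdc] add [ktxsv,kfqj] -> 13 lines: cwa vss irx qsbmb wmr qubi yvpl jwsw ktxsv kfqj rsd kmx int
Hunk 3: at line 6 remove [yvpl,jwsw] add [hnq,plg,ruz] -> 14 lines: cwa vss irx qsbmb wmr qubi hnq plg ruz ktxsv kfqj rsd kmx int
Hunk 4: at line 6 remove [plg,ruz,ktxsv] add [loo,geucy,hjao] -> 14 lines: cwa vss irx qsbmb wmr qubi hnq loo geucy hjao kfqj rsd kmx int
Hunk 5: at line 7 remove [geucy] add [xac,vxf,ujv] -> 16 lines: cwa vss irx qsbmb wmr qubi hnq loo xac vxf ujv hjao kfqj rsd kmx int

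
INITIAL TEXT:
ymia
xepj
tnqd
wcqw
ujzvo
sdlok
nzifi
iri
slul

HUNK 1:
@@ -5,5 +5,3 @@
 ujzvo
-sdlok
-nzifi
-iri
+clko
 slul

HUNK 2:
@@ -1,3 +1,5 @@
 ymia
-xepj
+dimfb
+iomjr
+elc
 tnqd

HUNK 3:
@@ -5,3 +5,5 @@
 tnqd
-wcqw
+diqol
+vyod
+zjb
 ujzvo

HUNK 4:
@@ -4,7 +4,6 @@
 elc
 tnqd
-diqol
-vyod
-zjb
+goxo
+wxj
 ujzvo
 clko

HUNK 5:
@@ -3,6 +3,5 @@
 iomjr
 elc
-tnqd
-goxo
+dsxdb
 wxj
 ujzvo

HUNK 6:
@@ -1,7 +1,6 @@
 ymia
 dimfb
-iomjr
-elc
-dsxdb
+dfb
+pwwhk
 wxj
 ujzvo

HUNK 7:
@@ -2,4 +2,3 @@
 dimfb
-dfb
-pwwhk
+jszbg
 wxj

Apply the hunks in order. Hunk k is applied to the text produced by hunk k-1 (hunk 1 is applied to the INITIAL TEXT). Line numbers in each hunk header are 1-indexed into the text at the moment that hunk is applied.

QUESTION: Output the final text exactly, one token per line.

Answer: ymia
dimfb
jszbg
wxj
ujzvo
clko
slul

Derivation:
Hunk 1: at line 5 remove [sdlok,nzifi,iri] add [clko] -> 7 lines: ymia xepj tnqd wcqw ujzvo clko slul
Hunk 2: at line 1 remove [xepj] add [dimfb,iomjr,elc] -> 9 lines: ymia dimfb iomjr elc tnqd wcqw ujzvo clko slul
Hunk 3: at line 5 remove [wcqw] add [diqol,vyod,zjb] -> 11 lines: ymia dimfb iomjr elc tnqd diqol vyod zjb ujzvo clko slul
Hunk 4: at line 4 remove [diqol,vyod,zjb] add [goxo,wxj] -> 10 lines: ymia dimfb iomjr elc tnqd goxo wxj ujzvo clko slul
Hunk 5: at line 3 remove [tnqd,goxo] add [dsxdb] -> 9 lines: ymia dimfb iomjr elc dsxdb wxj ujzvo clko slul
Hunk 6: at line 1 remove [iomjr,elc,dsxdb] add [dfb,pwwhk] -> 8 lines: ymia dimfb dfb pwwhk wxj ujzvo clko slul
Hunk 7: at line 2 remove [dfb,pwwhk] add [jszbg] -> 7 lines: ymia dimfb jszbg wxj ujzvo clko slul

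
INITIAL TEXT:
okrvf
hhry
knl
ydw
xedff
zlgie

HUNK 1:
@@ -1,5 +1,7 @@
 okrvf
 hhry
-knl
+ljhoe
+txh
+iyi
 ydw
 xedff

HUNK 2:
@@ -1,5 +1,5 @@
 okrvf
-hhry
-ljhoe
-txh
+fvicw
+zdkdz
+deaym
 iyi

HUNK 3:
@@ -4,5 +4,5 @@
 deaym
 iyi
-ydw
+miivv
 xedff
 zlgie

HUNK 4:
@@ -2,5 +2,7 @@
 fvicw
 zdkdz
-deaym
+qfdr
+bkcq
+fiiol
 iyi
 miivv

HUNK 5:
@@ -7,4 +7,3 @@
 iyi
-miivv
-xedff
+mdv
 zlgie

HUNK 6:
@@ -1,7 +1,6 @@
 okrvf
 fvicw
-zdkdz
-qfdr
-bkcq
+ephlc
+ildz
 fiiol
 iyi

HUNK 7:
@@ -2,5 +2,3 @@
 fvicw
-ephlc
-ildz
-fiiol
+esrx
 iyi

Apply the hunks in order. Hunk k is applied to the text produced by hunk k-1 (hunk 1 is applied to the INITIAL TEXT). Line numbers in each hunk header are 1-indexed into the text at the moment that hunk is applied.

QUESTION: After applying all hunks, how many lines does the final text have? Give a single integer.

Answer: 6

Derivation:
Hunk 1: at line 1 remove [knl] add [ljhoe,txh,iyi] -> 8 lines: okrvf hhry ljhoe txh iyi ydw xedff zlgie
Hunk 2: at line 1 remove [hhry,ljhoe,txh] add [fvicw,zdkdz,deaym] -> 8 lines: okrvf fvicw zdkdz deaym iyi ydw xedff zlgie
Hunk 3: at line 4 remove [ydw] add [miivv] -> 8 lines: okrvf fvicw zdkdz deaym iyi miivv xedff zlgie
Hunk 4: at line 2 remove [deaym] add [qfdr,bkcq,fiiol] -> 10 lines: okrvf fvicw zdkdz qfdr bkcq fiiol iyi miivv xedff zlgie
Hunk 5: at line 7 remove [miivv,xedff] add [mdv] -> 9 lines: okrvf fvicw zdkdz qfdr bkcq fiiol iyi mdv zlgie
Hunk 6: at line 1 remove [zdkdz,qfdr,bkcq] add [ephlc,ildz] -> 8 lines: okrvf fvicw ephlc ildz fiiol iyi mdv zlgie
Hunk 7: at line 2 remove [ephlc,ildz,fiiol] add [esrx] -> 6 lines: okrvf fvicw esrx iyi mdv zlgie
Final line count: 6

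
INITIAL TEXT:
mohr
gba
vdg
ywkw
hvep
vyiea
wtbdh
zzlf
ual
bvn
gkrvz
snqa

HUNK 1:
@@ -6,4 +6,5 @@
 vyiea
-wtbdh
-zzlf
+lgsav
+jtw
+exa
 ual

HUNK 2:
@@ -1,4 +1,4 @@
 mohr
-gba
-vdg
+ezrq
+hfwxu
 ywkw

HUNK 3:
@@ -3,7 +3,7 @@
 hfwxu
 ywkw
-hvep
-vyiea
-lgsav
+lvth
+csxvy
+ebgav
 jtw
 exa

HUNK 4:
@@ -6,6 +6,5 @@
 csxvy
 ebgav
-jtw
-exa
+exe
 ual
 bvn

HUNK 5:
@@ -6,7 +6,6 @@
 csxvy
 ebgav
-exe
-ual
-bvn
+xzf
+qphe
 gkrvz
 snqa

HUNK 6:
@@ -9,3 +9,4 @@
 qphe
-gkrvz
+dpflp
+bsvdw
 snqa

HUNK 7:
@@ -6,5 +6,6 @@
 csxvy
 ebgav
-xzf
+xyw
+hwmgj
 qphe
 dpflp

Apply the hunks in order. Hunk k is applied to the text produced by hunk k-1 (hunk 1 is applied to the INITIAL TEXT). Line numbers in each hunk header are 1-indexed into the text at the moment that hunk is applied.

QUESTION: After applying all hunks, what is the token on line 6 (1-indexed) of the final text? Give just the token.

Answer: csxvy

Derivation:
Hunk 1: at line 6 remove [wtbdh,zzlf] add [lgsav,jtw,exa] -> 13 lines: mohr gba vdg ywkw hvep vyiea lgsav jtw exa ual bvn gkrvz snqa
Hunk 2: at line 1 remove [gba,vdg] add [ezrq,hfwxu] -> 13 lines: mohr ezrq hfwxu ywkw hvep vyiea lgsav jtw exa ual bvn gkrvz snqa
Hunk 3: at line 3 remove [hvep,vyiea,lgsav] add [lvth,csxvy,ebgav] -> 13 lines: mohr ezrq hfwxu ywkw lvth csxvy ebgav jtw exa ual bvn gkrvz snqa
Hunk 4: at line 6 remove [jtw,exa] add [exe] -> 12 lines: mohr ezrq hfwxu ywkw lvth csxvy ebgav exe ual bvn gkrvz snqa
Hunk 5: at line 6 remove [exe,ual,bvn] add [xzf,qphe] -> 11 lines: mohr ezrq hfwxu ywkw lvth csxvy ebgav xzf qphe gkrvz snqa
Hunk 6: at line 9 remove [gkrvz] add [dpflp,bsvdw] -> 12 lines: mohr ezrq hfwxu ywkw lvth csxvy ebgav xzf qphe dpflp bsvdw snqa
Hunk 7: at line 6 remove [xzf] add [xyw,hwmgj] -> 13 lines: mohr ezrq hfwxu ywkw lvth csxvy ebgav xyw hwmgj qphe dpflp bsvdw snqa
Final line 6: csxvy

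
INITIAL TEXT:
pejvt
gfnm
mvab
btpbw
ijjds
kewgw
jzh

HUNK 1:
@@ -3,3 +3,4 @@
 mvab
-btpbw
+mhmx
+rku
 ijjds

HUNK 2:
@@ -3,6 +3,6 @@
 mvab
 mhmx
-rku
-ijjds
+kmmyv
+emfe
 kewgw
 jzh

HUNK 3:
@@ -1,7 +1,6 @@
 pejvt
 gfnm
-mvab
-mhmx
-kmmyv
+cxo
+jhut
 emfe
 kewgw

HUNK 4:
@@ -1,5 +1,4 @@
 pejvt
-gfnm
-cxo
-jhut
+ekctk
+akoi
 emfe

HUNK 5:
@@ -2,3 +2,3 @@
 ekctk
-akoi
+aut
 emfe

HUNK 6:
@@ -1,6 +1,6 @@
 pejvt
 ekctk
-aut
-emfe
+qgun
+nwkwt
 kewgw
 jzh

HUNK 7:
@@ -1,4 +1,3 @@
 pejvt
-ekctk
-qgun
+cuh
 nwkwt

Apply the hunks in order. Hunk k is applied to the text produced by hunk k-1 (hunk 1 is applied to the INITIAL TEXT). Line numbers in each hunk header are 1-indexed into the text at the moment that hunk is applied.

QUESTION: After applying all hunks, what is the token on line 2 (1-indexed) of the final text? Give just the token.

Answer: cuh

Derivation:
Hunk 1: at line 3 remove [btpbw] add [mhmx,rku] -> 8 lines: pejvt gfnm mvab mhmx rku ijjds kewgw jzh
Hunk 2: at line 3 remove [rku,ijjds] add [kmmyv,emfe] -> 8 lines: pejvt gfnm mvab mhmx kmmyv emfe kewgw jzh
Hunk 3: at line 1 remove [mvab,mhmx,kmmyv] add [cxo,jhut] -> 7 lines: pejvt gfnm cxo jhut emfe kewgw jzh
Hunk 4: at line 1 remove [gfnm,cxo,jhut] add [ekctk,akoi] -> 6 lines: pejvt ekctk akoi emfe kewgw jzh
Hunk 5: at line 2 remove [akoi] add [aut] -> 6 lines: pejvt ekctk aut emfe kewgw jzh
Hunk 6: at line 1 remove [aut,emfe] add [qgun,nwkwt] -> 6 lines: pejvt ekctk qgun nwkwt kewgw jzh
Hunk 7: at line 1 remove [ekctk,qgun] add [cuh] -> 5 lines: pejvt cuh nwkwt kewgw jzh
Final line 2: cuh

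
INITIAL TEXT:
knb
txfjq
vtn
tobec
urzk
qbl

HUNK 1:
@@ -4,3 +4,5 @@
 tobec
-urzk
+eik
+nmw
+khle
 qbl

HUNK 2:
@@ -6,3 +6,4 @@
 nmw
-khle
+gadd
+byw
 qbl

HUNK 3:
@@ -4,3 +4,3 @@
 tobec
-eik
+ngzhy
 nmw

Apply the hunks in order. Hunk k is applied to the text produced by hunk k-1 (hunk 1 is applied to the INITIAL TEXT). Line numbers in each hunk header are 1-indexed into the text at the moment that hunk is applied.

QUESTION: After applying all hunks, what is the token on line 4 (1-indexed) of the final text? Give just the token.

Answer: tobec

Derivation:
Hunk 1: at line 4 remove [urzk] add [eik,nmw,khle] -> 8 lines: knb txfjq vtn tobec eik nmw khle qbl
Hunk 2: at line 6 remove [khle] add [gadd,byw] -> 9 lines: knb txfjq vtn tobec eik nmw gadd byw qbl
Hunk 3: at line 4 remove [eik] add [ngzhy] -> 9 lines: knb txfjq vtn tobec ngzhy nmw gadd byw qbl
Final line 4: tobec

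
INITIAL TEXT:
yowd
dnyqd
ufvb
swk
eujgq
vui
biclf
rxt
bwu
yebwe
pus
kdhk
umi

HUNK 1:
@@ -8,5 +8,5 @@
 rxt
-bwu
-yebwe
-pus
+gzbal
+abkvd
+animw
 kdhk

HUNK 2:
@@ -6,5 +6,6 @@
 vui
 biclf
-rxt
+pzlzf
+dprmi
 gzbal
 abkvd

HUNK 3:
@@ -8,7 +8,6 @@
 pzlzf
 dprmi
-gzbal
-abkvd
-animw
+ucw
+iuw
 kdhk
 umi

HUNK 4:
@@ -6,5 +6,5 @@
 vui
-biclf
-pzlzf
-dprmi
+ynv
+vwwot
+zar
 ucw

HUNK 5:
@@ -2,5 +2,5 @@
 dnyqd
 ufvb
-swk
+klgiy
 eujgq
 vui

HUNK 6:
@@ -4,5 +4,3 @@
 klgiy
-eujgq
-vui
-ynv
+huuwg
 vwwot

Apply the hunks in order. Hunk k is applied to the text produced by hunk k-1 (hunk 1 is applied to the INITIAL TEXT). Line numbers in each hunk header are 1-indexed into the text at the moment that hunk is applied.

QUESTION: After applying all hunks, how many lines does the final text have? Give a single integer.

Hunk 1: at line 8 remove [bwu,yebwe,pus] add [gzbal,abkvd,animw] -> 13 lines: yowd dnyqd ufvb swk eujgq vui biclf rxt gzbal abkvd animw kdhk umi
Hunk 2: at line 6 remove [rxt] add [pzlzf,dprmi] -> 14 lines: yowd dnyqd ufvb swk eujgq vui biclf pzlzf dprmi gzbal abkvd animw kdhk umi
Hunk 3: at line 8 remove [gzbal,abkvd,animw] add [ucw,iuw] -> 13 lines: yowd dnyqd ufvb swk eujgq vui biclf pzlzf dprmi ucw iuw kdhk umi
Hunk 4: at line 6 remove [biclf,pzlzf,dprmi] add [ynv,vwwot,zar] -> 13 lines: yowd dnyqd ufvb swk eujgq vui ynv vwwot zar ucw iuw kdhk umi
Hunk 5: at line 2 remove [swk] add [klgiy] -> 13 lines: yowd dnyqd ufvb klgiy eujgq vui ynv vwwot zar ucw iuw kdhk umi
Hunk 6: at line 4 remove [eujgq,vui,ynv] add [huuwg] -> 11 lines: yowd dnyqd ufvb klgiy huuwg vwwot zar ucw iuw kdhk umi
Final line count: 11

Answer: 11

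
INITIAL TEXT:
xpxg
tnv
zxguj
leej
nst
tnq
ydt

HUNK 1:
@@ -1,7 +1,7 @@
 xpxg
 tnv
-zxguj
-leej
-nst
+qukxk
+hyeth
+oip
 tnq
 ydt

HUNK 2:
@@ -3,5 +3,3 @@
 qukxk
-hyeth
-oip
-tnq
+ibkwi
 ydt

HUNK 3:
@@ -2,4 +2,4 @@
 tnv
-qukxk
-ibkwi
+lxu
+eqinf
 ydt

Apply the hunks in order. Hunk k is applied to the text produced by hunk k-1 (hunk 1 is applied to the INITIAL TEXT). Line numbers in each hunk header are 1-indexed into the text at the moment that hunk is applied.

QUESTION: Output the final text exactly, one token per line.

Answer: xpxg
tnv
lxu
eqinf
ydt

Derivation:
Hunk 1: at line 1 remove [zxguj,leej,nst] add [qukxk,hyeth,oip] -> 7 lines: xpxg tnv qukxk hyeth oip tnq ydt
Hunk 2: at line 3 remove [hyeth,oip,tnq] add [ibkwi] -> 5 lines: xpxg tnv qukxk ibkwi ydt
Hunk 3: at line 2 remove [qukxk,ibkwi] add [lxu,eqinf] -> 5 lines: xpxg tnv lxu eqinf ydt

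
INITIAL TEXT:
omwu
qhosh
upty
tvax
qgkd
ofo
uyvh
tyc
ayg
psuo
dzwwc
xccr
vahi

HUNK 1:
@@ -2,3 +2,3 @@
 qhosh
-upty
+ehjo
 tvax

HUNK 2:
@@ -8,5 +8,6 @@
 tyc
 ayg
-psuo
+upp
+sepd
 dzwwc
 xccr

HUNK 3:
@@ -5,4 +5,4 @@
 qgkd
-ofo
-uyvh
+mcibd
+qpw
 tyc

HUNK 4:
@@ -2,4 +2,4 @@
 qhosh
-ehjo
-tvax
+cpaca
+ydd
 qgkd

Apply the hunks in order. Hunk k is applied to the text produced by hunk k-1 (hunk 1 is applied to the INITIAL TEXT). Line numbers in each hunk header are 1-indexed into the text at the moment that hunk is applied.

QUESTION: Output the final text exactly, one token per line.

Hunk 1: at line 2 remove [upty] add [ehjo] -> 13 lines: omwu qhosh ehjo tvax qgkd ofo uyvh tyc ayg psuo dzwwc xccr vahi
Hunk 2: at line 8 remove [psuo] add [upp,sepd] -> 14 lines: omwu qhosh ehjo tvax qgkd ofo uyvh tyc ayg upp sepd dzwwc xccr vahi
Hunk 3: at line 5 remove [ofo,uyvh] add [mcibd,qpw] -> 14 lines: omwu qhosh ehjo tvax qgkd mcibd qpw tyc ayg upp sepd dzwwc xccr vahi
Hunk 4: at line 2 remove [ehjo,tvax] add [cpaca,ydd] -> 14 lines: omwu qhosh cpaca ydd qgkd mcibd qpw tyc ayg upp sepd dzwwc xccr vahi

Answer: omwu
qhosh
cpaca
ydd
qgkd
mcibd
qpw
tyc
ayg
upp
sepd
dzwwc
xccr
vahi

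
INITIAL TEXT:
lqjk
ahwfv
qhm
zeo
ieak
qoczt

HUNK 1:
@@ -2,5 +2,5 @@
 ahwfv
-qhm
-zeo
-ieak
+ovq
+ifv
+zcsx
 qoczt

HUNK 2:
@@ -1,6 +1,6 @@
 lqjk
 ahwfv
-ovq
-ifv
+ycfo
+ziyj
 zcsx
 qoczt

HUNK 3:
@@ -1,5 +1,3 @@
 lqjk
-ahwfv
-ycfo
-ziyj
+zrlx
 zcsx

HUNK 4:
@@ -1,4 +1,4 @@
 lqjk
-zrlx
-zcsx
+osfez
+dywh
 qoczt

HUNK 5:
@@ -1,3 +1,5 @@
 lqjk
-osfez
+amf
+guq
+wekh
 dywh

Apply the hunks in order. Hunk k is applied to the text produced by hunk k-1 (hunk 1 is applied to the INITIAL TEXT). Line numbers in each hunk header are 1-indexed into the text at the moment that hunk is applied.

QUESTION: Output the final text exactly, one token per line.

Answer: lqjk
amf
guq
wekh
dywh
qoczt

Derivation:
Hunk 1: at line 2 remove [qhm,zeo,ieak] add [ovq,ifv,zcsx] -> 6 lines: lqjk ahwfv ovq ifv zcsx qoczt
Hunk 2: at line 1 remove [ovq,ifv] add [ycfo,ziyj] -> 6 lines: lqjk ahwfv ycfo ziyj zcsx qoczt
Hunk 3: at line 1 remove [ahwfv,ycfo,ziyj] add [zrlx] -> 4 lines: lqjk zrlx zcsx qoczt
Hunk 4: at line 1 remove [zrlx,zcsx] add [osfez,dywh] -> 4 lines: lqjk osfez dywh qoczt
Hunk 5: at line 1 remove [osfez] add [amf,guq,wekh] -> 6 lines: lqjk amf guq wekh dywh qoczt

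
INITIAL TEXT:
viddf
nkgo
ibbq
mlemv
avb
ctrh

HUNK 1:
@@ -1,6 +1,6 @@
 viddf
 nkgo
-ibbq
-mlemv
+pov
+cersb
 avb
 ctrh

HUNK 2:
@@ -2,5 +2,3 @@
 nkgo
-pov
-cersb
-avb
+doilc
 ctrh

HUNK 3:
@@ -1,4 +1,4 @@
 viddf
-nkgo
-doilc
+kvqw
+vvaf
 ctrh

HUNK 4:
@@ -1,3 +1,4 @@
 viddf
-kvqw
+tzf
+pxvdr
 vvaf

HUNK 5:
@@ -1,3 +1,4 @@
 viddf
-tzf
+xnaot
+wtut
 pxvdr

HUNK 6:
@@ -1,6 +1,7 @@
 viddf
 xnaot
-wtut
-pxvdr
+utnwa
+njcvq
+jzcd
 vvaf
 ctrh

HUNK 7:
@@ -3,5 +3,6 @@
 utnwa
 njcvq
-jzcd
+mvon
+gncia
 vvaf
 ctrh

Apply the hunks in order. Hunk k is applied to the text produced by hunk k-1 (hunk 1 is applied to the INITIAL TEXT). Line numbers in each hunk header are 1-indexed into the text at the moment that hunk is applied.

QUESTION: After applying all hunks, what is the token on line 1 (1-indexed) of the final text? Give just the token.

Answer: viddf

Derivation:
Hunk 1: at line 1 remove [ibbq,mlemv] add [pov,cersb] -> 6 lines: viddf nkgo pov cersb avb ctrh
Hunk 2: at line 2 remove [pov,cersb,avb] add [doilc] -> 4 lines: viddf nkgo doilc ctrh
Hunk 3: at line 1 remove [nkgo,doilc] add [kvqw,vvaf] -> 4 lines: viddf kvqw vvaf ctrh
Hunk 4: at line 1 remove [kvqw] add [tzf,pxvdr] -> 5 lines: viddf tzf pxvdr vvaf ctrh
Hunk 5: at line 1 remove [tzf] add [xnaot,wtut] -> 6 lines: viddf xnaot wtut pxvdr vvaf ctrh
Hunk 6: at line 1 remove [wtut,pxvdr] add [utnwa,njcvq,jzcd] -> 7 lines: viddf xnaot utnwa njcvq jzcd vvaf ctrh
Hunk 7: at line 3 remove [jzcd] add [mvon,gncia] -> 8 lines: viddf xnaot utnwa njcvq mvon gncia vvaf ctrh
Final line 1: viddf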